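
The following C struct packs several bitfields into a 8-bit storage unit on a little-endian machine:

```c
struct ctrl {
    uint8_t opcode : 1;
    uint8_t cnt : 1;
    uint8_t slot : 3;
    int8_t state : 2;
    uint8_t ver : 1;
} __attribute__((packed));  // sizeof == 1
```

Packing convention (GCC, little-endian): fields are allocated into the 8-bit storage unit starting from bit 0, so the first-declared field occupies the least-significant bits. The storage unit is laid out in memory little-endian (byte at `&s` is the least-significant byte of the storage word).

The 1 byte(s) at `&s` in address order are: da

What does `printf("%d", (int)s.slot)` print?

[0]=0xda (little-endian) → word 0xda
opcode:1 @ bit 0 → (0xda>>0)&0x1 = 0x0
cnt:1 @ bit 1 → (0xda>>1)&0x1 = 0x1
slot:3 @ bit 2 → (0xda>>2)&0x7 = 0x6  ←
state:2 @ bit 5 → (0xda>>5)&0x3 = 0x2
ver:1 @ bit 7 → (0xda>>7)&0x1 = 0x1

6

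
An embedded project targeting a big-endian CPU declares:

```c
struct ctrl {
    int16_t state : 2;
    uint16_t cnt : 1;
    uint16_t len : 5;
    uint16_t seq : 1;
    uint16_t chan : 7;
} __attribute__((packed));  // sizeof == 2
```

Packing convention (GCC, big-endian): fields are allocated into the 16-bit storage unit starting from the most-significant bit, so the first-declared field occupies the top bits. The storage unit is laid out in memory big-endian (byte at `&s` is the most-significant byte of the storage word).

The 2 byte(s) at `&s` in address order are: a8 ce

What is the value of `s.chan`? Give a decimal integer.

[0]=0xa8 [1]=0xce (big-endian) → word 0xa8ce
state:2 @ bit 14 → (0xa8ce>>14)&0x3 = 0x2
cnt:1 @ bit 13 → (0xa8ce>>13)&0x1 = 0x1
len:5 @ bit 8 → (0xa8ce>>8)&0x1f = 0x8
seq:1 @ bit 7 → (0xa8ce>>7)&0x1 = 0x1
chan:7 @ bit 0 → (0xa8ce>>0)&0x7f = 0x4e  ←

78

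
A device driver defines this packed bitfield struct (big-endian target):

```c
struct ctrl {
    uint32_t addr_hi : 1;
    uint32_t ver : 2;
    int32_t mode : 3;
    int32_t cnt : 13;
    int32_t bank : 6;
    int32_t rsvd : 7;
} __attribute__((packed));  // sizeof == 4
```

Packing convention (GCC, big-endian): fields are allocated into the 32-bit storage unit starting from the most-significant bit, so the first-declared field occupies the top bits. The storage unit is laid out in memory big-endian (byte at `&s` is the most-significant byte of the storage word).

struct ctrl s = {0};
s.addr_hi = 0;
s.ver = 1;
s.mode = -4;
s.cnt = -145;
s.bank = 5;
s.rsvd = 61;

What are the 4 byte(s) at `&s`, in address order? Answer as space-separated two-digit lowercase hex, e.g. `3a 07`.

33 ed e2 bd

[31+:1] addr_hi=0 & 0x1 = 0x0; word=0x00000000
[29+:2] ver=1 & 0x3 = 0x1; word=0x20000000
[26+:3] mode=-4 & 0x7 = 0x4; word=0x30000000
[13+:13] cnt=-145 & 0x1fff = 0x1f6f; word=0x33ede000
[7+:6] bank=5 & 0x3f = 0x5; word=0x33ede280
[0+:7] rsvd=61 & 0x7f = 0x3d; word=0x33ede2bd
word = 0x33ede2bd → big-endian bytes:
  [0]=0x33  [1]=0xed  [2]=0xe2  [3]=0xbd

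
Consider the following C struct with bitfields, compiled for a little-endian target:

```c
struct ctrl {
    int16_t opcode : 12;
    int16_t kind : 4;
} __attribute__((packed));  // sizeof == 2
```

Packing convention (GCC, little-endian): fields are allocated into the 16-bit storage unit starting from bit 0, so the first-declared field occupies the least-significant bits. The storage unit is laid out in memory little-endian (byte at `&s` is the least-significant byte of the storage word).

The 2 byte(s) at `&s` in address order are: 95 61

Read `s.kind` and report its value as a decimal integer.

[0]=0x95 [1]=0x61 (little-endian) → word 0x6195
opcode [0+:12] = (word>>0) & 0xfff = 405
kind [12+:4] = (word>>12) & 0xf = 6  ←
kind signed 4b, MSB=0: value = 6

6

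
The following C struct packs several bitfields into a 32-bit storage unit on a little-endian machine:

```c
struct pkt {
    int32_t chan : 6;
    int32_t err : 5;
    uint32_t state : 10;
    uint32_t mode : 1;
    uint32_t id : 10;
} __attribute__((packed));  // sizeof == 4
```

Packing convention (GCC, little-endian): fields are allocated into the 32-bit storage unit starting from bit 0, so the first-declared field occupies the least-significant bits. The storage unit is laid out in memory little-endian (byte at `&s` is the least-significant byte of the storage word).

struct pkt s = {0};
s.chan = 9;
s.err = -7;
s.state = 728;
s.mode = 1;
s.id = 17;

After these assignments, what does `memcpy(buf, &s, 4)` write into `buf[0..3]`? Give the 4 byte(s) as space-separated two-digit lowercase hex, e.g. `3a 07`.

49 c6 76 04

[0+:6] chan=9 & 0x3f = 0x9; word=0x00000009
[6+:5] err=-7 & 0x1f = 0x19; word=0x00000649
[11+:10] state=728 & 0x3ff = 0x2d8; word=0x0016c649
[21+:1] mode=1 & 0x1 = 0x1; word=0x0036c649
[22+:10] id=17 & 0x3ff = 0x11; word=0x0476c649
word = 0x0476c649 → little-endian bytes:
  [0]=0x49  [1]=0xc6  [2]=0x76  [3]=0x04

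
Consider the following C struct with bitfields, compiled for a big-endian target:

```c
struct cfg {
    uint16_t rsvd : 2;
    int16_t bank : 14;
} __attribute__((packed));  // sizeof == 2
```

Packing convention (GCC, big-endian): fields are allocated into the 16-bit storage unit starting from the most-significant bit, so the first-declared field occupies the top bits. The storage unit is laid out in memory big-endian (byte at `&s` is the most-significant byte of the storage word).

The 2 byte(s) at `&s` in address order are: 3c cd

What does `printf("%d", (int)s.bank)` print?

[0]=0x3c [1]=0xcd (big-endian) → word 0x3ccd
rsvd [14+:2] = (word>>14) & 0x3 = 0
bank [0+:14] = (word>>0) & 0x3fff = 15565  ←
bank signed 14b, MSB=1: 15565 - 16384 = -819

-819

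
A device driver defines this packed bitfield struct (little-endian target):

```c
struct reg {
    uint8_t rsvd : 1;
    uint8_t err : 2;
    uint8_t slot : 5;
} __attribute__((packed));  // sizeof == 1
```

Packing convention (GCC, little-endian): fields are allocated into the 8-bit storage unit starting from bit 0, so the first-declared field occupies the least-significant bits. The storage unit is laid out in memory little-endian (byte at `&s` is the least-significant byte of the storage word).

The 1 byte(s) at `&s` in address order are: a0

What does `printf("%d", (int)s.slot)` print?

20

[0]=0xa0 (little-endian) → word 0xa0
rsvd [0+:1] = (word>>0) & 0x1 = 0
err [1+:2] = (word>>1) & 0x3 = 0
slot [3+:5] = (word>>3) & 0x1f = 20  ←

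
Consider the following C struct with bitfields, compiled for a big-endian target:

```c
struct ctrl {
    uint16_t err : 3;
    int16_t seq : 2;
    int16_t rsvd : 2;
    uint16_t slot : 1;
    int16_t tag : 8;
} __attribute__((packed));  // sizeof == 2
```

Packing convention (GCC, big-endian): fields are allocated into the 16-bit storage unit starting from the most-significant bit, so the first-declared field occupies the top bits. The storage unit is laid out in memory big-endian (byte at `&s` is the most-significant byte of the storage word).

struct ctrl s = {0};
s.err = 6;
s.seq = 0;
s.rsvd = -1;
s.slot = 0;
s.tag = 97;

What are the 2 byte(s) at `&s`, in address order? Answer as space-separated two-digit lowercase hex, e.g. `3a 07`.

c6 61

err:3 = 6 → 0x6 << 13 → word 0xc000
seq:2 = 0 → 0x0 << 11 → word 0xc000
rsvd:2 = -1 → 0x3 << 9 → word 0xc600
slot:1 = 0 → 0x0 << 8 → word 0xc600
tag:8 = 97 → 0x61 << 0 → word 0xc661
word = 0xc661 → big-endian bytes:
  [0]=0xc6  [1]=0x61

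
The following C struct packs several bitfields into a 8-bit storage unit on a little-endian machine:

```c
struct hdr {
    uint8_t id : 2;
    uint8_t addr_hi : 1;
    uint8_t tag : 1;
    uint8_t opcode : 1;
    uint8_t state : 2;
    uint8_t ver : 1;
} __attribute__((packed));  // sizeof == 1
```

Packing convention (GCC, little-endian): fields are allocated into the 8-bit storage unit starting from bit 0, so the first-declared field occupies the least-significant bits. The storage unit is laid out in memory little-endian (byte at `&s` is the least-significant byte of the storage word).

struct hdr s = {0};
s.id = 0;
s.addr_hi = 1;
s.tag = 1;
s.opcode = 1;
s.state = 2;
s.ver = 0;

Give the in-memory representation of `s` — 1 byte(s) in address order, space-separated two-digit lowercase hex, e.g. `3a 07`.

5c

id:2 = 0 → 0x0 << 0 → word 0x00
addr_hi:1 = 1 → 0x1 << 2 → word 0x04
tag:1 = 1 → 0x1 << 3 → word 0x0c
opcode:1 = 1 → 0x1 << 4 → word 0x1c
state:2 = 2 → 0x2 << 5 → word 0x5c
ver:1 = 0 → 0x0 << 7 → word 0x5c
word = 0x5c → little-endian bytes:
  [0]=0x5c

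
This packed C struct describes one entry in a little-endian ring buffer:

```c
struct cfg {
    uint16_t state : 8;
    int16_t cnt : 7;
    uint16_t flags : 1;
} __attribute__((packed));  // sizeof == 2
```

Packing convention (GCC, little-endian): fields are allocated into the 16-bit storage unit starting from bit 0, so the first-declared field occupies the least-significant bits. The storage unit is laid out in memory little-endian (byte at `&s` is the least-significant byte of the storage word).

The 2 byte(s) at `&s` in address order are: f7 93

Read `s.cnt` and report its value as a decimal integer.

19

[0]=0xf7 [1]=0x93 (little-endian) → word 0x93f7
state [0+:8] = (word>>0) & 0xff = 247
cnt [8+:7] = (word>>8) & 0x7f = 19  ←
flags [15+:1] = (word>>15) & 0x1 = 1
cnt signed 7b, MSB=0: value = 19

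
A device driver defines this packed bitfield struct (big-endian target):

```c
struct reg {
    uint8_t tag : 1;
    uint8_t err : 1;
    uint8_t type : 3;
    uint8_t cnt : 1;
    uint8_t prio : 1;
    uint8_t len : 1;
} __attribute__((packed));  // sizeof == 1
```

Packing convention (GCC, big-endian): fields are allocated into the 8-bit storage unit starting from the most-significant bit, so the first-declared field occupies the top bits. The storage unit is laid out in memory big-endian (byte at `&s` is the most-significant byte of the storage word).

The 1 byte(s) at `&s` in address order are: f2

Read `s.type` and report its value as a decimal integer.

[0]=0xf2 (big-endian) → word 0xf2
tag:1 @ bit 7 → (0xf2>>7)&0x1 = 0x1
err:1 @ bit 6 → (0xf2>>6)&0x1 = 0x1
type:3 @ bit 3 → (0xf2>>3)&0x7 = 0x6  ←
cnt:1 @ bit 2 → (0xf2>>2)&0x1 = 0x0
prio:1 @ bit 1 → (0xf2>>1)&0x1 = 0x1
len:1 @ bit 0 → (0xf2>>0)&0x1 = 0x0

6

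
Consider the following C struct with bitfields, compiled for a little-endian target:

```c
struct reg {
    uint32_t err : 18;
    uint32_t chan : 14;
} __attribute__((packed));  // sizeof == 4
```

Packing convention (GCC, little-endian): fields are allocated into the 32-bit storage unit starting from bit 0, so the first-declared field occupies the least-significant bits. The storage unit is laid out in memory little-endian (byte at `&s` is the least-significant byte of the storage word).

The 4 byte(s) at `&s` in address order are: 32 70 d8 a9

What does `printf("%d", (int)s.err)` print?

28722

[0]=0x32 [1]=0x70 [2]=0xd8 [3]=0xa9 (little-endian) → word 0xa9d87032
err [0+:18] = (word>>0) & 0x3ffff = 28722  ←
chan [18+:14] = (word>>18) & 0x3fff = 10870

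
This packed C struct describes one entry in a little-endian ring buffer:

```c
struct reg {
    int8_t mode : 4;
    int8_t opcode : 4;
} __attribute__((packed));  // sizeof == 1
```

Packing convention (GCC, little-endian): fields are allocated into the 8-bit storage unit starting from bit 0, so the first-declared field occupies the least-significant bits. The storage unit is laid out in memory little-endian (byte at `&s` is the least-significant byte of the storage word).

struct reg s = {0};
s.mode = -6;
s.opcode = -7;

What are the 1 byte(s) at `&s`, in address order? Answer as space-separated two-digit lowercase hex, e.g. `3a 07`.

9a

[0+:4] mode=-6 & 0xf = 0xa; word=0x0a
[4+:4] opcode=-7 & 0xf = 0x9; word=0x9a
word = 0x9a → little-endian bytes:
  [0]=0x9a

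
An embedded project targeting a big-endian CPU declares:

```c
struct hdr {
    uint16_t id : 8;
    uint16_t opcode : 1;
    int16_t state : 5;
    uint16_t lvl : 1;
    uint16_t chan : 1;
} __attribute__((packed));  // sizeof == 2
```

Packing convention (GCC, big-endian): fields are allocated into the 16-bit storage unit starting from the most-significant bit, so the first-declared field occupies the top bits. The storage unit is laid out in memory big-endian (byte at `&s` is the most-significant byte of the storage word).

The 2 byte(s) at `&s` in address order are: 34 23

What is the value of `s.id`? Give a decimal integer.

[0]=0x34 [1]=0x23 (big-endian) → word 0x3423
id [8+:8] = (word>>8) & 0xff = 52  ←
opcode [7+:1] = (word>>7) & 0x1 = 0
state [2+:5] = (word>>2) & 0x1f = 8
lvl [1+:1] = (word>>1) & 0x1 = 1
chan [0+:1] = (word>>0) & 0x1 = 1

52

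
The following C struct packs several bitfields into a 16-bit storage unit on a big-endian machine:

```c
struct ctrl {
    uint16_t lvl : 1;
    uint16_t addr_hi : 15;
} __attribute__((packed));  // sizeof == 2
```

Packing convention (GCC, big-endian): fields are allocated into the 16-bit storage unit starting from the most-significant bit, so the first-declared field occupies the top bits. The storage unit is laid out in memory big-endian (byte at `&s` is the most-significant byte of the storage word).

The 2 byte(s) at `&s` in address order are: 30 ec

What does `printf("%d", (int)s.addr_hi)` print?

[0]=0x30 [1]=0xec (big-endian) → word 0x30ec
lvl:1 @ bit 15 → (0x30ec>>15)&0x1 = 0x0
addr_hi:15 @ bit 0 → (0x30ec>>0)&0x7fff = 0x30ec  ←

12524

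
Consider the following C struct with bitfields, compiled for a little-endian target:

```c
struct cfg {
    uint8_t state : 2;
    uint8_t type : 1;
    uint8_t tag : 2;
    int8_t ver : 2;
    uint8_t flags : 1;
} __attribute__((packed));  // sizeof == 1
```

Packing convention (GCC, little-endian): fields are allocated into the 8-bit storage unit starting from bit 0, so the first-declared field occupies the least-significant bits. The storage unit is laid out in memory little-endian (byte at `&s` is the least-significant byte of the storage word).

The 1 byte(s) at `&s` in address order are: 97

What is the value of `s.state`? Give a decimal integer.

[0]=0x97 (little-endian) → word 0x97
state:2 @ bit 0 → (0x97>>0)&0x3 = 0x3  ←
type:1 @ bit 2 → (0x97>>2)&0x1 = 0x1
tag:2 @ bit 3 → (0x97>>3)&0x3 = 0x2
ver:2 @ bit 5 → (0x97>>5)&0x3 = 0x0
flags:1 @ bit 7 → (0x97>>7)&0x1 = 0x1

3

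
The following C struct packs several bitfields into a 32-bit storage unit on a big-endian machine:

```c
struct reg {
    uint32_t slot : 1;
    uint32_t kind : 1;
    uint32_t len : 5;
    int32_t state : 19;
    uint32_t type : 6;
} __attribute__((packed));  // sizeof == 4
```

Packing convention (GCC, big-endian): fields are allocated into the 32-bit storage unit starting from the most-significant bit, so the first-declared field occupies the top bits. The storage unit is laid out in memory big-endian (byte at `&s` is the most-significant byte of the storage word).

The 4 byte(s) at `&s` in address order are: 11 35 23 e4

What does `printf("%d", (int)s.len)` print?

8

[0]=0x11 [1]=0x35 [2]=0x23 [3]=0xe4 (big-endian) → word 0x113523e4
slot [31+:1] = (word>>31) & 0x1 = 0
kind [30+:1] = (word>>30) & 0x1 = 0
len [25+:5] = (word>>25) & 0x1f = 8  ←
state [6+:19] = (word>>6) & 0x7ffff = 316559
type [0+:6] = (word>>0) & 0x3f = 36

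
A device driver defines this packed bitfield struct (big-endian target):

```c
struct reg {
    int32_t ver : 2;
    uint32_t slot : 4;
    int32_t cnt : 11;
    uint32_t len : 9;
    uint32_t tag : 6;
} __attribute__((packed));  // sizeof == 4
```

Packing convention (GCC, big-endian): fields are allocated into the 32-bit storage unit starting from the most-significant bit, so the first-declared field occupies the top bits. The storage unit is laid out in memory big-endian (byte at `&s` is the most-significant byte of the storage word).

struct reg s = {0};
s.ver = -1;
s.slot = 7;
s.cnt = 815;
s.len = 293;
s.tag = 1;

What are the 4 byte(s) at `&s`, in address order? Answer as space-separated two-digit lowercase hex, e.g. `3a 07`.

dd 97 c9 41

ver:2 = -1 → 0x3 << 30 → word 0xc0000000
slot:4 = 7 → 0x7 << 26 → word 0xdc000000
cnt:11 = 815 → 0x32f << 15 → word 0xdd978000
len:9 = 293 → 0x125 << 6 → word 0xdd97c940
tag:6 = 1 → 0x1 << 0 → word 0xdd97c941
word = 0xdd97c941 → big-endian bytes:
  [0]=0xdd  [1]=0x97  [2]=0xc9  [3]=0x41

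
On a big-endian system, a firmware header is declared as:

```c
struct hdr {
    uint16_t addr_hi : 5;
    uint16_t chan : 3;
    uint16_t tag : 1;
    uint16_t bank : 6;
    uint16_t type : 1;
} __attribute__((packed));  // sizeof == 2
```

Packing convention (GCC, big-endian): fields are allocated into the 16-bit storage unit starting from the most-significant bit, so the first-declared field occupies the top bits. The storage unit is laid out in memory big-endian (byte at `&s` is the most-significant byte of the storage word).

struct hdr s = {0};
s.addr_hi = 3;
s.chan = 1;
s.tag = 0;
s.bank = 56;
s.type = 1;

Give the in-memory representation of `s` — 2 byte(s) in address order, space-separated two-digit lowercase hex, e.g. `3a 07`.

addr_hi:5 = 3 → 0x3 << 11 → word 0x1800
chan:3 = 1 → 0x1 << 8 → word 0x1900
tag:1 = 0 → 0x0 << 7 → word 0x1900
bank:6 = 56 → 0x38 << 1 → word 0x1970
type:1 = 1 → 0x1 << 0 → word 0x1971
word = 0x1971 → big-endian bytes:
  [0]=0x19  [1]=0x71

19 71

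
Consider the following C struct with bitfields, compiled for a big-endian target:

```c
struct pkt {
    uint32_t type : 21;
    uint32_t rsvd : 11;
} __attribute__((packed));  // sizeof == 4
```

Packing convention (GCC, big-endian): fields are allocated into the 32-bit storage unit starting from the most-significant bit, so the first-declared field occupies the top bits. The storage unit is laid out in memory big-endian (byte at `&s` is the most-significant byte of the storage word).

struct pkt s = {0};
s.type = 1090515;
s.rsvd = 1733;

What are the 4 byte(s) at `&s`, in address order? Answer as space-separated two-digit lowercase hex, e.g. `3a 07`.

[11+:21] type=1090515 & 0x1fffff = 0x10a3d3; word=0x851e9800
[0+:11] rsvd=1733 & 0x7ff = 0x6c5; word=0x851e9ec5
word = 0x851e9ec5 → big-endian bytes:
  [0]=0x85  [1]=0x1e  [2]=0x9e  [3]=0xc5

85 1e 9e c5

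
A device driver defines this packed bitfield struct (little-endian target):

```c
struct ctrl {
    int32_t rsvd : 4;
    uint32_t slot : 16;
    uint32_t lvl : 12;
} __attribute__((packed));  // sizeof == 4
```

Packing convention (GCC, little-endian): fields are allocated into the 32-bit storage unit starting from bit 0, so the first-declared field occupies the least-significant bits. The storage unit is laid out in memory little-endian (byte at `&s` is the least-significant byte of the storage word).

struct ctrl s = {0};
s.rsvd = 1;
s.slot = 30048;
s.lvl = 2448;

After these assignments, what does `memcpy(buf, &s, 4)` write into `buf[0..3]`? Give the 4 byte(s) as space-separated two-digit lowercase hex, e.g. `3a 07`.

01 56 07 99

rsvd (4b) val=1 bits=0x1 at bit 0: 0x00000001
slot (16b) val=30048 bits=0x7560 at bit 4: 0x00075601
lvl (12b) val=2448 bits=0x990 at bit 20: 0x99075601
word = 0x99075601 → little-endian bytes:
  [0]=0x01  [1]=0x56  [2]=0x07  [3]=0x99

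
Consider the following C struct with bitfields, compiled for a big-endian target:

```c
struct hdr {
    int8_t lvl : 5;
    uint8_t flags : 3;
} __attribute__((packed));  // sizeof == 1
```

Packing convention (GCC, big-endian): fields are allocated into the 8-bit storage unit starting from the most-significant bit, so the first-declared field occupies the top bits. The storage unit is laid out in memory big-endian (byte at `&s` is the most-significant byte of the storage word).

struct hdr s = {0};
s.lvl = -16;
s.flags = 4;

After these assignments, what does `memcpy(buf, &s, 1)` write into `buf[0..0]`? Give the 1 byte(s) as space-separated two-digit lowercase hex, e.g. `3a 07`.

84

lvl (5b) val=-16 bits=0x10 at bit 3: 0x80
flags (3b) val=4 bits=0x4 at bit 0: 0x84
word = 0x84 → big-endian bytes:
  [0]=0x84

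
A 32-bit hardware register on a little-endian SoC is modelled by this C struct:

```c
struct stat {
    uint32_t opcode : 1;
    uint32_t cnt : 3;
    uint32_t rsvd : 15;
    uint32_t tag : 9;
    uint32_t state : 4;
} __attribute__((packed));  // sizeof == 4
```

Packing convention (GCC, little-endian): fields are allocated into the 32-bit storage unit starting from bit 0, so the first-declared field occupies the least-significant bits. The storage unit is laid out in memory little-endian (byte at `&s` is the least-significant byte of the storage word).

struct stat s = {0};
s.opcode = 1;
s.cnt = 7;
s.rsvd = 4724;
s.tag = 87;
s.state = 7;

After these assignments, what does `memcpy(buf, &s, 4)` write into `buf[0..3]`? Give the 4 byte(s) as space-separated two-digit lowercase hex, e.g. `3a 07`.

4f 27 b9 72

[0+:1] opcode=1 & 0x1 = 0x1; word=0x00000001
[1+:3] cnt=7 & 0x7 = 0x7; word=0x0000000f
[4+:15] rsvd=4724 & 0x7fff = 0x1274; word=0x0001274f
[19+:9] tag=87 & 0x1ff = 0x57; word=0x02b9274f
[28+:4] state=7 & 0xf = 0x7; word=0x72b9274f
word = 0x72b9274f → little-endian bytes:
  [0]=0x4f  [1]=0x27  [2]=0xb9  [3]=0x72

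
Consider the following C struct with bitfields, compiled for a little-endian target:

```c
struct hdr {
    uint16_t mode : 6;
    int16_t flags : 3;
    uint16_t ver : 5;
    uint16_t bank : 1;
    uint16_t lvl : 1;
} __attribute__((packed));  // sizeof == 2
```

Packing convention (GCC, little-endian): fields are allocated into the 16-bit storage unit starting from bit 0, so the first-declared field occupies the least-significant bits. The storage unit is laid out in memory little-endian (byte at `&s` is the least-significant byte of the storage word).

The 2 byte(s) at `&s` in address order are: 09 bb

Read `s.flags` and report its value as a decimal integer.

[0]=0x09 [1]=0xbb (little-endian) → word 0xbb09
mode:6 @ bit 0 → (0xbb09>>0)&0x3f = 0x9
flags:3 @ bit 6 → (0xbb09>>6)&0x7 = 0x4  ←
ver:5 @ bit 9 → (0xbb09>>9)&0x1f = 0x1d
bank:1 @ bit 14 → (0xbb09>>14)&0x1 = 0x0
lvl:1 @ bit 15 → (0xbb09>>15)&0x1 = 0x1
flags signed 3b, MSB=1: 4 - 8 = -4

-4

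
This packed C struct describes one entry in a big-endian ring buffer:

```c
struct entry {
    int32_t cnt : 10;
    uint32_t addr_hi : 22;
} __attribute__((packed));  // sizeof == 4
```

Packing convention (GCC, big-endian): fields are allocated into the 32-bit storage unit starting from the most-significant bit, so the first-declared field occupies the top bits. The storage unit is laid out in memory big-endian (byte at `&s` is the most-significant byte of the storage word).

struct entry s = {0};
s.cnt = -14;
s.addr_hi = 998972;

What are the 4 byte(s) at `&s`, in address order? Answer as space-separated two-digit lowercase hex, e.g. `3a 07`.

[22+:10] cnt=-14 & 0x3ff = 0x3f2; word=0xfc800000
[0+:22] addr_hi=998972 & 0x3fffff = 0xf3e3c; word=0xfc8f3e3c
word = 0xfc8f3e3c → big-endian bytes:
  [0]=0xfc  [1]=0x8f  [2]=0x3e  [3]=0x3c

fc 8f 3e 3c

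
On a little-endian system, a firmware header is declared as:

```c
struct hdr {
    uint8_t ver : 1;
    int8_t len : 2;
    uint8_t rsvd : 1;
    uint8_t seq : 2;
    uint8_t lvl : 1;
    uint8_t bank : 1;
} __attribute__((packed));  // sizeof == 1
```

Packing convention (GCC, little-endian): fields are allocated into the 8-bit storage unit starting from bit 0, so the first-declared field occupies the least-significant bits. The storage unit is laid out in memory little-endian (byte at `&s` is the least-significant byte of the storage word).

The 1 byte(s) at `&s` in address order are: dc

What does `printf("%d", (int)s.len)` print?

[0]=0xdc (little-endian) → word 0xdc
ver:1 @ bit 0 → (0xdc>>0)&0x1 = 0x0
len:2 @ bit 1 → (0xdc>>1)&0x3 = 0x2  ←
rsvd:1 @ bit 3 → (0xdc>>3)&0x1 = 0x1
seq:2 @ bit 4 → (0xdc>>4)&0x3 = 0x1
lvl:1 @ bit 6 → (0xdc>>6)&0x1 = 0x1
bank:1 @ bit 7 → (0xdc>>7)&0x1 = 0x1
len signed 2b, MSB=1: 2 - 4 = -2

-2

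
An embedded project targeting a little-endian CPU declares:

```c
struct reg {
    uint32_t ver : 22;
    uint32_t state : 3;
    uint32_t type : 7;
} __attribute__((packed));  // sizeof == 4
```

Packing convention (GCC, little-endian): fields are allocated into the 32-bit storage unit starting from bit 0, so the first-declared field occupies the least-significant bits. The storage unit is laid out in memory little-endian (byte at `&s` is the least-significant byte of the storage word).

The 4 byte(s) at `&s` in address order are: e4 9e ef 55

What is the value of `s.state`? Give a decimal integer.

[0]=0xe4 [1]=0x9e [2]=0xef [3]=0x55 (little-endian) → word 0x55ef9ee4
ver:22 @ bit 0 → (0x55ef9ee4>>0)&0x3fffff = 0x2f9ee4
state:3 @ bit 22 → (0x55ef9ee4>>22)&0x7 = 0x7  ←
type:7 @ bit 25 → (0x55ef9ee4>>25)&0x7f = 0x2a

7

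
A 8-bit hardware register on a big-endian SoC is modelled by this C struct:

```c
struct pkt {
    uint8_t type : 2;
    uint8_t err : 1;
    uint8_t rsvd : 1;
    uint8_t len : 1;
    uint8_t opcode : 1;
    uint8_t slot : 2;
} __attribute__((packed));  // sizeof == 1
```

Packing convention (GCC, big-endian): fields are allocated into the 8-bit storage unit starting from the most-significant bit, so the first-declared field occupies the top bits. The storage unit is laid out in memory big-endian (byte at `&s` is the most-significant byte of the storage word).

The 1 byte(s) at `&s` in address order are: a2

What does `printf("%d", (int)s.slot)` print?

[0]=0xa2 (big-endian) → word 0xa2
type [6+:2] = (word>>6) & 0x3 = 2
err [5+:1] = (word>>5) & 0x1 = 1
rsvd [4+:1] = (word>>4) & 0x1 = 0
len [3+:1] = (word>>3) & 0x1 = 0
opcode [2+:1] = (word>>2) & 0x1 = 0
slot [0+:2] = (word>>0) & 0x3 = 2  ←

2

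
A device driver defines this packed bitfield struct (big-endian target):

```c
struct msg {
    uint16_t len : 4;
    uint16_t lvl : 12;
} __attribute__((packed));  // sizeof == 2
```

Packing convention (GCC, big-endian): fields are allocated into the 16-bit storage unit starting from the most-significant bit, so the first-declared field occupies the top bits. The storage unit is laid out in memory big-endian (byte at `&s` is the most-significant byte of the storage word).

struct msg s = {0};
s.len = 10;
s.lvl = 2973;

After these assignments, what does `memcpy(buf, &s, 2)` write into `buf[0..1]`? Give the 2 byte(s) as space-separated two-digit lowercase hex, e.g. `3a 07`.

len:4 = 10 → 0xa << 12 → word 0xa000
lvl:12 = 2973 → 0xb9d << 0 → word 0xab9d
word = 0xab9d → big-endian bytes:
  [0]=0xab  [1]=0x9d

ab 9d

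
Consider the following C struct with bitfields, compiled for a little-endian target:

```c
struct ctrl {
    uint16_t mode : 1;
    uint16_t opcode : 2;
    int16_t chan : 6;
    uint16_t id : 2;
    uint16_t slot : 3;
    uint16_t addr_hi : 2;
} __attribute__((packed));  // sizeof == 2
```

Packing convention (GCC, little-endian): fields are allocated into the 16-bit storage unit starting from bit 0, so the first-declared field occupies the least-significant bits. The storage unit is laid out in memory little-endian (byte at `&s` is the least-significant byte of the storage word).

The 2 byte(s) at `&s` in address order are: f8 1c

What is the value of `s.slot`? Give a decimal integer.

3

[0]=0xf8 [1]=0x1c (little-endian) → word 0x1cf8
mode:1 @ bit 0 → (0x1cf8>>0)&0x1 = 0x0
opcode:2 @ bit 1 → (0x1cf8>>1)&0x3 = 0x0
chan:6 @ bit 3 → (0x1cf8>>3)&0x3f = 0x1f
id:2 @ bit 9 → (0x1cf8>>9)&0x3 = 0x2
slot:3 @ bit 11 → (0x1cf8>>11)&0x7 = 0x3  ←
addr_hi:2 @ bit 14 → (0x1cf8>>14)&0x3 = 0x0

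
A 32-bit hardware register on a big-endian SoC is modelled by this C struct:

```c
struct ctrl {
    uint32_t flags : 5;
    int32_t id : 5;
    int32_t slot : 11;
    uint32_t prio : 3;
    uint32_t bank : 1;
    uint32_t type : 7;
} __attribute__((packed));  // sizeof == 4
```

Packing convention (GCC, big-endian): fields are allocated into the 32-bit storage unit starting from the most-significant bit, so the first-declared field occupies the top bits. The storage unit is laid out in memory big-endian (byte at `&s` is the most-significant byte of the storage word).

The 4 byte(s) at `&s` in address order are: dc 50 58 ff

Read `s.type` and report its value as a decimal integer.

[0]=0xdc [1]=0x50 [2]=0x58 [3]=0xff (big-endian) → word 0xdc5058ff
flags:5 @ bit 27 → (0xdc5058ff>>27)&0x1f = 0x1b
id:5 @ bit 22 → (0xdc5058ff>>22)&0x1f = 0x11
slot:11 @ bit 11 → (0xdc5058ff>>11)&0x7ff = 0x20b
prio:3 @ bit 8 → (0xdc5058ff>>8)&0x7 = 0x0
bank:1 @ bit 7 → (0xdc5058ff>>7)&0x1 = 0x1
type:7 @ bit 0 → (0xdc5058ff>>0)&0x7f = 0x7f  ←

127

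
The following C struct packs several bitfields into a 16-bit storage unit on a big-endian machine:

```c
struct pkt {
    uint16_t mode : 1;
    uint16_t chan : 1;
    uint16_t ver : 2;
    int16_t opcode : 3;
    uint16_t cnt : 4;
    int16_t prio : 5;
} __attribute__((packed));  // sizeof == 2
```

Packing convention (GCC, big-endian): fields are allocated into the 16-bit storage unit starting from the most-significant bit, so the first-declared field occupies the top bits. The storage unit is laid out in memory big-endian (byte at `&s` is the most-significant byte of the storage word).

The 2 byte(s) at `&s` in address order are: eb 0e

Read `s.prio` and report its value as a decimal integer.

14

[0]=0xeb [1]=0x0e (big-endian) → word 0xeb0e
mode [15+:1] = (word>>15) & 0x1 = 1
chan [14+:1] = (word>>14) & 0x1 = 1
ver [12+:2] = (word>>12) & 0x3 = 2
opcode [9+:3] = (word>>9) & 0x7 = 5
cnt [5+:4] = (word>>5) & 0xf = 8
prio [0+:5] = (word>>0) & 0x1f = 14  ←
prio signed 5b, MSB=0: value = 14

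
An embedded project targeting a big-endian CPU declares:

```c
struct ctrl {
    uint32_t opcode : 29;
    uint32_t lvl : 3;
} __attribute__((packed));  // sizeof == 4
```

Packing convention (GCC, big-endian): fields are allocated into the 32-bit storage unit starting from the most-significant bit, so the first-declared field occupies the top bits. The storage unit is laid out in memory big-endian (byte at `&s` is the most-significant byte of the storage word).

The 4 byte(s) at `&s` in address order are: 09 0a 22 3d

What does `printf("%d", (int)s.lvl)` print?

5

[0]=0x09 [1]=0x0a [2]=0x22 [3]=0x3d (big-endian) → word 0x090a223d
opcode:29 @ bit 3 → (0x090a223d>>3)&0x1fffffff = 0x1214447
lvl:3 @ bit 0 → (0x090a223d>>0)&0x7 = 0x5  ←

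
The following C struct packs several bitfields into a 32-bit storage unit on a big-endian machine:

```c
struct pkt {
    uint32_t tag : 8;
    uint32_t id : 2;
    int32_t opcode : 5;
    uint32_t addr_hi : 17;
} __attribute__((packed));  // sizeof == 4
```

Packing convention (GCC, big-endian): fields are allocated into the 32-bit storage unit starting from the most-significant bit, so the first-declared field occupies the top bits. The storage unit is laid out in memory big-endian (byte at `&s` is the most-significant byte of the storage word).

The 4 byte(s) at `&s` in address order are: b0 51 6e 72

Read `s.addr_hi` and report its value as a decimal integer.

[0]=0xb0 [1]=0x51 [2]=0x6e [3]=0x72 (big-endian) → word 0xb0516e72
tag:8 @ bit 24 → (0xb0516e72>>24)&0xff = 0xb0
id:2 @ bit 22 → (0xb0516e72>>22)&0x3 = 0x1
opcode:5 @ bit 17 → (0xb0516e72>>17)&0x1f = 0x8
addr_hi:17 @ bit 0 → (0xb0516e72>>0)&0x1ffff = 0x16e72  ←

93810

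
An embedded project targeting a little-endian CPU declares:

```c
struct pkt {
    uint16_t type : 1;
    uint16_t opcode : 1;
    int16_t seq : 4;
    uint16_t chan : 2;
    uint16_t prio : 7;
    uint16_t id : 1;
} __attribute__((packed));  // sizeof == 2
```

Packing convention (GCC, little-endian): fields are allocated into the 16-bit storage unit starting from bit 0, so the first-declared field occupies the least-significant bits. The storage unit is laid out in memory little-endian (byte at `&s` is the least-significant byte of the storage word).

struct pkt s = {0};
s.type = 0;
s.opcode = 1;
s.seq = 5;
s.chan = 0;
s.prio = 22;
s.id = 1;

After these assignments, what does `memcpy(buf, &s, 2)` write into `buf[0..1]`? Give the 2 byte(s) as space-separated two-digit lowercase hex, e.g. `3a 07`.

[0+:1] type=0 & 0x1 = 0x0; word=0x0000
[1+:1] opcode=1 & 0x1 = 0x1; word=0x0002
[2+:4] seq=5 & 0xf = 0x5; word=0x0016
[6+:2] chan=0 & 0x3 = 0x0; word=0x0016
[8+:7] prio=22 & 0x7f = 0x16; word=0x1616
[15+:1] id=1 & 0x1 = 0x1; word=0x9616
word = 0x9616 → little-endian bytes:
  [0]=0x16  [1]=0x96

16 96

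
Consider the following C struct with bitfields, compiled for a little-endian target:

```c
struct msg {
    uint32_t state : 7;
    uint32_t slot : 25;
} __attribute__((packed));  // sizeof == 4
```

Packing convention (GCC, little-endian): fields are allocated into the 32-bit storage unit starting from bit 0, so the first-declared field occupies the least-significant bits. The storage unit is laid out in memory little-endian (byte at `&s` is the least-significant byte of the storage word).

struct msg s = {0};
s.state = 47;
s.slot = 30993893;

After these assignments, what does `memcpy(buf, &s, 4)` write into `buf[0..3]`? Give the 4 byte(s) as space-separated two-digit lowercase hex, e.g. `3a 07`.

[0+:7] state=47 & 0x7f = 0x2f; word=0x0000002f
[7+:25] slot=30993893 & 0x1ffffff = 0x1d8ede5; word=0xec76f2af
word = 0xec76f2af → little-endian bytes:
  [0]=0xaf  [1]=0xf2  [2]=0x76  [3]=0xec

af f2 76 ec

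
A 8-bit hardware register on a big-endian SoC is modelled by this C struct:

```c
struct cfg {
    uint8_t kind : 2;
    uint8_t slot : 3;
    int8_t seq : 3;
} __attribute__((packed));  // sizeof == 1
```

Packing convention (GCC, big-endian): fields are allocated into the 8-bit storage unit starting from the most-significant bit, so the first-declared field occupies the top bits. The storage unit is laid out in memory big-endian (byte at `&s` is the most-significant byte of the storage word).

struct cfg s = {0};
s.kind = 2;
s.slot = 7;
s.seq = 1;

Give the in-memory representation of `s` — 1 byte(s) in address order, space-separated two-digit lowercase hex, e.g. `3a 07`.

[6+:2] kind=2 & 0x3 = 0x2; word=0x80
[3+:3] slot=7 & 0x7 = 0x7; word=0xb8
[0+:3] seq=1 & 0x7 = 0x1; word=0xb9
word = 0xb9 → big-endian bytes:
  [0]=0xb9

b9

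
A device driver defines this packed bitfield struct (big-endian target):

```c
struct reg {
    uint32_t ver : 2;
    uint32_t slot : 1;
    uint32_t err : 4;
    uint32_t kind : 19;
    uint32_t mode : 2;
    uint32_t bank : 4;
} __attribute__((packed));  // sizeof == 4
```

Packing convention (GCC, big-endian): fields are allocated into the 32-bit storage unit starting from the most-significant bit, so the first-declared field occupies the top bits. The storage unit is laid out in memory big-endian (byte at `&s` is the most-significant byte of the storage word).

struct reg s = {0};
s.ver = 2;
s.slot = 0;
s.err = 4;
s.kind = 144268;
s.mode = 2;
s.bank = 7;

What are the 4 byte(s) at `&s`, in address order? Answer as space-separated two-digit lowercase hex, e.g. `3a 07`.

88 8c e3 27

ver:2 = 2 → 0x2 << 30 → word 0x80000000
slot:1 = 0 → 0x0 << 29 → word 0x80000000
err:4 = 4 → 0x4 << 25 → word 0x88000000
kind:19 = 144268 → 0x2338c << 6 → word 0x888ce300
mode:2 = 2 → 0x2 << 4 → word 0x888ce320
bank:4 = 7 → 0x7 << 0 → word 0x888ce327
word = 0x888ce327 → big-endian bytes:
  [0]=0x88  [1]=0x8c  [2]=0xe3  [3]=0x27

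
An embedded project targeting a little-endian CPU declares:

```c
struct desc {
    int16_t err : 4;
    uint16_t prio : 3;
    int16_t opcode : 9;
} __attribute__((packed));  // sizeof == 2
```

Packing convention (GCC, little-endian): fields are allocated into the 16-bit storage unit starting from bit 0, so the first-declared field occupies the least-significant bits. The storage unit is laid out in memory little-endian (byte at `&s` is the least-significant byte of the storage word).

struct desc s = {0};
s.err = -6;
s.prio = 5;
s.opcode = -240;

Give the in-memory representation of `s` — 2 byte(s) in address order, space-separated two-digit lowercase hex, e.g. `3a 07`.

5a 88

[0+:4] err=-6 & 0xf = 0xa; word=0x000a
[4+:3] prio=5 & 0x7 = 0x5; word=0x005a
[7+:9] opcode=-240 & 0x1ff = 0x110; word=0x885a
word = 0x885a → little-endian bytes:
  [0]=0x5a  [1]=0x88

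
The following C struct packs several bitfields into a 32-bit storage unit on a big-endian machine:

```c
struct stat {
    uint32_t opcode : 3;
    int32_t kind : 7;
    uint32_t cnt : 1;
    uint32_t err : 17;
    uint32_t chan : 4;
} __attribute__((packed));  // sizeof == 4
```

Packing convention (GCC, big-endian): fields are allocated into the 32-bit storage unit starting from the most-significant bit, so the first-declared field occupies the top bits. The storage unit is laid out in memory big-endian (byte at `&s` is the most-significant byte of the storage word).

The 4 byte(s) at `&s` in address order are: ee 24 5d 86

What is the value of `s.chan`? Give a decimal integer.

6

[0]=0xee [1]=0x24 [2]=0x5d [3]=0x86 (big-endian) → word 0xee245d86
opcode [29+:3] = (word>>29) & 0x7 = 7
kind [22+:7] = (word>>22) & 0x7f = 56
cnt [21+:1] = (word>>21) & 0x1 = 1
err [4+:17] = (word>>4) & 0x1ffff = 17880
chan [0+:4] = (word>>0) & 0xf = 6  ←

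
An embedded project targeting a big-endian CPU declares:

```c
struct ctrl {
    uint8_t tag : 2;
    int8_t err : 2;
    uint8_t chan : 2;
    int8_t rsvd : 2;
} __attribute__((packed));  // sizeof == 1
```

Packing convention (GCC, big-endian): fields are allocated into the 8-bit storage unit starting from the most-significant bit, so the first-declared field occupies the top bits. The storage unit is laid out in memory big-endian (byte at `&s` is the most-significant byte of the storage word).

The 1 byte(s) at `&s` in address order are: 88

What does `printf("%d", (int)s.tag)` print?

2

[0]=0x88 (big-endian) → word 0x88
tag:2 @ bit 6 → (0x88>>6)&0x3 = 0x2  ←
err:2 @ bit 4 → (0x88>>4)&0x3 = 0x0
chan:2 @ bit 2 → (0x88>>2)&0x3 = 0x2
rsvd:2 @ bit 0 → (0x88>>0)&0x3 = 0x0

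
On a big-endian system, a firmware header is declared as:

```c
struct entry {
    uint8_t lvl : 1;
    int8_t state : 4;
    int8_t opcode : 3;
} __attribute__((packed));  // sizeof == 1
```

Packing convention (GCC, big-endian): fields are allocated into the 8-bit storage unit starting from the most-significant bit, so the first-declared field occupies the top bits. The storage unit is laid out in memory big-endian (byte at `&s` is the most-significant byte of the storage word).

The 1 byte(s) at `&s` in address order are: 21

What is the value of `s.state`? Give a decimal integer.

4

[0]=0x21 (big-endian) → word 0x21
lvl [7+:1] = (word>>7) & 0x1 = 0
state [3+:4] = (word>>3) & 0xf = 4  ←
opcode [0+:3] = (word>>0) & 0x7 = 1
state signed 4b, MSB=0: value = 4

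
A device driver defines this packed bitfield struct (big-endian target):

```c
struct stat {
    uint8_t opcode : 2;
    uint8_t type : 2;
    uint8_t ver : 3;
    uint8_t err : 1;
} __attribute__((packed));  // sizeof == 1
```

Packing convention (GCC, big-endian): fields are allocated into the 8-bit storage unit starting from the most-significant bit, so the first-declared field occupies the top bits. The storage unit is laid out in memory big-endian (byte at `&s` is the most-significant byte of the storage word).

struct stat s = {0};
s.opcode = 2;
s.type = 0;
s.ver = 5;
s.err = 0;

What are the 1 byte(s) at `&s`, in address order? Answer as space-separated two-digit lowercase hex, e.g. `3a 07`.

8a

opcode:2 = 2 → 0x2 << 6 → word 0x80
type:2 = 0 → 0x0 << 4 → word 0x80
ver:3 = 5 → 0x5 << 1 → word 0x8a
err:1 = 0 → 0x0 << 0 → word 0x8a
word = 0x8a → big-endian bytes:
  [0]=0x8a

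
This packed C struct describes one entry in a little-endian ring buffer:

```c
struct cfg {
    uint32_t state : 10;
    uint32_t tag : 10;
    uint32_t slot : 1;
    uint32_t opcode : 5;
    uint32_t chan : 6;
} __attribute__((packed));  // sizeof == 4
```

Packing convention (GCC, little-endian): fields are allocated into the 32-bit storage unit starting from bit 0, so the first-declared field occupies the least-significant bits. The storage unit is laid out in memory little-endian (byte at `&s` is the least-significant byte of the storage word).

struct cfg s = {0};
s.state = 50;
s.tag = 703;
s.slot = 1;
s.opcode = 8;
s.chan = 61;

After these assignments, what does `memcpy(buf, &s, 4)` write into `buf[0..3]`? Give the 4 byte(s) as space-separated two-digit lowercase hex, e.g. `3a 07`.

state (10b) val=50 bits=0x32 at bit 0: 0x00000032
tag (10b) val=703 bits=0x2bf at bit 10: 0x000afc32
slot (1b) val=1 bits=0x1 at bit 20: 0x001afc32
opcode (5b) val=8 bits=0x8 at bit 21: 0x011afc32
chan (6b) val=61 bits=0x3d at bit 26: 0xf51afc32
word = 0xf51afc32 → little-endian bytes:
  [0]=0x32  [1]=0xfc  [2]=0x1a  [3]=0xf5

32 fc 1a f5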